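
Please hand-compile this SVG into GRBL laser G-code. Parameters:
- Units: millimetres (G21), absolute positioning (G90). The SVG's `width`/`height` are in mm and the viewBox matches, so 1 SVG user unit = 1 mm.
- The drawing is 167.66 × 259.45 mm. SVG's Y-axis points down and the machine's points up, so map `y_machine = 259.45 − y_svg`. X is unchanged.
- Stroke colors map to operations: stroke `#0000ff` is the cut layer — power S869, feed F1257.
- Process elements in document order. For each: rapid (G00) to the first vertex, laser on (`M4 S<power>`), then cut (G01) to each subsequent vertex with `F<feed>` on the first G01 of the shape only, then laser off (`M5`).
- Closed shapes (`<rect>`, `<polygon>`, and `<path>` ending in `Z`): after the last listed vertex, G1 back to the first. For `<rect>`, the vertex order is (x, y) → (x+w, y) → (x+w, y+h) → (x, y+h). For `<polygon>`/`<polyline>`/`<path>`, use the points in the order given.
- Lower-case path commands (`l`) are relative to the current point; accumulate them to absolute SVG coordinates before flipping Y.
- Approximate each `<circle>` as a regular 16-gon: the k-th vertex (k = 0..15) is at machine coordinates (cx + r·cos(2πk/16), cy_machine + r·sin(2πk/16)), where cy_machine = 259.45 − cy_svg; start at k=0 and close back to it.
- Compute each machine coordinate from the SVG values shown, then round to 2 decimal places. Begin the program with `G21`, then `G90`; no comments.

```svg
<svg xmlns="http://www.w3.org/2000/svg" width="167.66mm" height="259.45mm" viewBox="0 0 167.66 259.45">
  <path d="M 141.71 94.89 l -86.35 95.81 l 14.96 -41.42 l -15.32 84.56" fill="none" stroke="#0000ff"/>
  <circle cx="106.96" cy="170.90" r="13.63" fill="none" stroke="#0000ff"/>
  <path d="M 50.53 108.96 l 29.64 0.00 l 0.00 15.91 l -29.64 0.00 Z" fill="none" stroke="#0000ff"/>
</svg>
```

1 u = 1 mm; y_m = 259.45 − y.

[1] `<path>` open polyline, #0000ff→cut S869 F1257: (141.71,164.56) → (55.36,68.75) → (70.32,110.17) → (55.00,25.61)

[2] `<circle>` circle, #0000ff→cut S869 F1257: (120.59,88.55) → (119.55,93.77) → (116.60,98.19) → (112.18,101.14) → (106.96,102.18) → (101.74,101.14) → (97.32,98.19) → (94.37,93.77) → (93.33,88.55) → (94.37,83.33) → (97.32,78.91) → (101.74,75.96) → (106.96,74.92) → (112.18,75.96) → (116.60,78.91) → (119.55,83.33) → (120.59,88.55) (closed)

[3] `<path>` rectangle, #0000ff→cut S869 F1257: (50.53,150.49) → (80.17,150.49) → (80.17,134.58) → (50.53,134.58) → (50.53,150.49) (closed)

G21
G90
G00 X141.71 Y164.56
M4 S869
G01 X55.36 Y68.75 F1257
G01 X70.32 Y110.17
G01 X55.00 Y25.61
M5
G00 X120.59 Y88.55
M4 S869
G01 X119.55 Y93.77 F1257
G01 X116.60 Y98.19
G01 X112.18 Y101.14
G01 X106.96 Y102.18
G01 X101.74 Y101.14
G01 X97.32 Y98.19
G01 X94.37 Y93.77
G01 X93.33 Y88.55
G01 X94.37 Y83.33
G01 X97.32 Y78.91
G01 X101.74 Y75.96
G01 X106.96 Y74.92
G01 X112.18 Y75.96
G01 X116.60 Y78.91
G01 X119.55 Y83.33
G01 X120.59 Y88.55
M5
G00 X50.53 Y150.49
M4 S869
G01 X80.17 Y150.49 F1257
G01 X80.17 Y134.58
G01 X50.53 Y134.58
G01 X50.53 Y150.49
M5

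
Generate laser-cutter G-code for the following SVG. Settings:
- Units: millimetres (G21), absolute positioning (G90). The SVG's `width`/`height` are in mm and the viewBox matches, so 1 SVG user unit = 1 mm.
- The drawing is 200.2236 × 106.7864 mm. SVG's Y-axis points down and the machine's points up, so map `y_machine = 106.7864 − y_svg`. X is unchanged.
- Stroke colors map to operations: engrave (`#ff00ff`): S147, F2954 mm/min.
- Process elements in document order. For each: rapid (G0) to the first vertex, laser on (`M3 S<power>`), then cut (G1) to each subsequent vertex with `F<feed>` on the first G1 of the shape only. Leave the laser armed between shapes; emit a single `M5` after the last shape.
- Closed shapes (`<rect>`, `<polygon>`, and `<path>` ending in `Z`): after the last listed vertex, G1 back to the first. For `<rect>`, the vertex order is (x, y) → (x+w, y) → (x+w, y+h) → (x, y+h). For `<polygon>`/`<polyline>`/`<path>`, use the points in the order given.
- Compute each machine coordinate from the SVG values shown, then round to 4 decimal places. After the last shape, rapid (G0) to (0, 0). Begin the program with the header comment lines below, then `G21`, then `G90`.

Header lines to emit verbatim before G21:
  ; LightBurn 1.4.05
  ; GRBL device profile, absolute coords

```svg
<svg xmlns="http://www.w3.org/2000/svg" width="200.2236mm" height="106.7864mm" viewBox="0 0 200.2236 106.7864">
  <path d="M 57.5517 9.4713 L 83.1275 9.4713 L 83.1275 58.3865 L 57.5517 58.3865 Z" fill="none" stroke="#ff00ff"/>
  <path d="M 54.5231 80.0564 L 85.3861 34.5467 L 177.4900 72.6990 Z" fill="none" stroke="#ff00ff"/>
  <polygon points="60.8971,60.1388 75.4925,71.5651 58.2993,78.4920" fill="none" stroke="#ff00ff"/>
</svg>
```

Since the viewBox matches the mm dimensions, user units are millimetres directly. The only transform is the Y-flip y_m = 106.7864 − y_svg.

Shape 1 is a rectangle drawn with `<path>`. Its stroke #ff00ff means engrave at S147, F2954. After flipping Y the toolpath is (57.5517,97.3151) → (83.1275,97.3151) → (83.1275,48.3999) → (57.5517,48.3999) → (57.5517,97.3151), returning to the start.

Shape 2 is a closed polygon drawn with `<path>`. Its stroke #ff00ff means engrave at S147, F2954. After flipping Y the toolpath is (54.5231,26.7300) → (85.3861,72.2397) → (177.4900,34.0874) → (54.5231,26.7300), returning to the start.

Shape 3 is a regular polygon drawn with `<polygon>`. Its stroke #ff00ff means engrave at S147, F2954. After flipping Y the toolpath is (60.8971,46.6476) → (75.4925,35.2213) → (58.2993,28.2944) → (60.8971,46.6476), returning to the start.

; LightBurn 1.4.05
; GRBL device profile, absolute coords
G21
G90
G0 X57.5517 Y97.3151
M3 S147
G1 X83.1275 Y97.3151 F2954
G1 X83.1275 Y48.3999
G1 X57.5517 Y48.3999
G1 X57.5517 Y97.3151
G0 X54.5231 Y26.7300
M3 S147
G1 X85.3861 Y72.2397 F2954
G1 X177.4900 Y34.0874
G1 X54.5231 Y26.7300
G0 X60.8971 Y46.6476
M3 S147
G1 X75.4925 Y35.2213 F2954
G1 X58.2993 Y28.2944
G1 X60.8971 Y46.6476
M5
G0 X0.0000 Y0.0000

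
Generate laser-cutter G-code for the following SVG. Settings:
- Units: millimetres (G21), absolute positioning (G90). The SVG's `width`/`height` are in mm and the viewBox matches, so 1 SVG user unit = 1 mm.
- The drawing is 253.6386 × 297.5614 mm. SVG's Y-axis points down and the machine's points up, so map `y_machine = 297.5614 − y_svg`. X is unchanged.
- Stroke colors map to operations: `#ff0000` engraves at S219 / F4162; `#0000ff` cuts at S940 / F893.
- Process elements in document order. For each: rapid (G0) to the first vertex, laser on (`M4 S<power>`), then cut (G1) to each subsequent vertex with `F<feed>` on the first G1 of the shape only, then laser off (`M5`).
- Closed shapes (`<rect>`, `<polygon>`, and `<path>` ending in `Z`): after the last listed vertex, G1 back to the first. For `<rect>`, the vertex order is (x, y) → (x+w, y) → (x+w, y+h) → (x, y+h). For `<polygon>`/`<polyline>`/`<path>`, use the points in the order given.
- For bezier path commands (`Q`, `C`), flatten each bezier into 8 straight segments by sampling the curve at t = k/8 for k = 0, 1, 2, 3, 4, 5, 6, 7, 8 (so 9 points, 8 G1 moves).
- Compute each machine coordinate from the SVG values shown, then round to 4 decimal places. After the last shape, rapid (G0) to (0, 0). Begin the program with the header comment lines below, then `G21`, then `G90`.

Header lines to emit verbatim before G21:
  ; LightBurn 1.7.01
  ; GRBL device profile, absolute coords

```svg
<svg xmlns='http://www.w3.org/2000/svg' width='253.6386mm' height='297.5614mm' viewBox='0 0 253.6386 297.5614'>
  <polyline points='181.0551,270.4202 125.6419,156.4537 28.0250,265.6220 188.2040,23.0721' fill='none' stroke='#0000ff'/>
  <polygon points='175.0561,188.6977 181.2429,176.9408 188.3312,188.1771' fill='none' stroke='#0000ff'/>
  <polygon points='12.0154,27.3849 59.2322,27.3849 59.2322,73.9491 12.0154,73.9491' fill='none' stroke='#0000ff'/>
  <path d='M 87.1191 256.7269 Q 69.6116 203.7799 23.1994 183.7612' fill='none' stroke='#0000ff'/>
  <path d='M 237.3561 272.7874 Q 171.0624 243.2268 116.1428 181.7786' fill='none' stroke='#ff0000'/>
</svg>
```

; LightBurn 1.7.01
; GRBL device profile, absolute coords
G21
G90
G0 X181.0551 Y27.1412
M4 S940
G1 X125.6419 Y141.1077 F893
G1 X28.0250 Y31.9394
G1 X188.2040 Y274.4893
M5
G0 X175.0561 Y108.8637
M4 S940
G1 X181.2429 Y120.6206 F893
G1 X188.3312 Y109.3843
G1 X175.0561 Y108.8637
M5
G0 X12.0154 Y270.1765
M4 S940
G1 X59.2322 Y270.1765 F893
G1 X59.2322 Y223.6123
G1 X12.0154 Y223.6123
G1 X12.0154 Y270.1765
M5
G0 X87.1191 Y40.8345
M4 S940
G1 X82.2906 Y53.5567 F893
G1 X76.5588 Y65.2500
G1 X69.9238 Y75.9142
G1 X62.3854 Y85.5494
G1 X53.9438 Y94.1556
G1 X44.5990 Y101.7328
G1 X34.3508 Y108.2810
G1 X23.1994 Y113.8002
M5
G0 X237.3561 Y24.7740
M4 S219
G1 X220.9604 Y32.6624 F4162
G1 X204.9201 Y41.5473
G1 X189.2353 Y51.4286
G1 X173.9059 Y62.3065
G1 X158.9320 Y74.1808
G1 X144.3135 Y87.0517
G1 X130.0504 Y100.9190
G1 X116.1428 Y115.7828
M5
G0 X0.0000 Y0.0000

1 u = 1 mm; y_m = 297.5614 − y.

[1] `<polyline>` open polyline, #0000ff→cut S940 F893: (181.0551,27.1412) → (125.6419,141.1077) → (28.0250,31.9394) → (188.2040,274.4893)

[2] `<polygon>` regular polygon, #0000ff→cut S940 F893: (175.0561,108.8637) → (181.2429,120.6206) → (188.3312,109.3843) → (175.0561,108.8637) (closed)

[3] `<polygon>` rectangle, #0000ff→cut S940 F893: (12.0154,270.1765) → (59.2322,270.1765) → (59.2322,223.6123) → (12.0154,223.6123) → (12.0154,270.1765) (closed)

[4] `<path>` quadratic bezier, #0000ff→cut S940 F893: (87.1191,40.8345) → (82.2906,53.5567) → (76.5588,65.2500) → (69.9238,75.9142) → (62.3854,85.5494) → (53.9438,94.1556) → (44.5990,101.7328) → (34.3508,108.2810) → (23.1994,113.8002)

[5] `<path>` quadratic bezier, #ff0000→engrave S219 F4162: (237.3561,24.7740) → (220.9604,32.6624) → (204.9201,41.5473) → (189.2353,51.4286) → (173.9059,62.3065) → (158.9320,74.1808) → (144.3135,87.0517) → (130.0504,100.9190) → (116.1428,115.7828)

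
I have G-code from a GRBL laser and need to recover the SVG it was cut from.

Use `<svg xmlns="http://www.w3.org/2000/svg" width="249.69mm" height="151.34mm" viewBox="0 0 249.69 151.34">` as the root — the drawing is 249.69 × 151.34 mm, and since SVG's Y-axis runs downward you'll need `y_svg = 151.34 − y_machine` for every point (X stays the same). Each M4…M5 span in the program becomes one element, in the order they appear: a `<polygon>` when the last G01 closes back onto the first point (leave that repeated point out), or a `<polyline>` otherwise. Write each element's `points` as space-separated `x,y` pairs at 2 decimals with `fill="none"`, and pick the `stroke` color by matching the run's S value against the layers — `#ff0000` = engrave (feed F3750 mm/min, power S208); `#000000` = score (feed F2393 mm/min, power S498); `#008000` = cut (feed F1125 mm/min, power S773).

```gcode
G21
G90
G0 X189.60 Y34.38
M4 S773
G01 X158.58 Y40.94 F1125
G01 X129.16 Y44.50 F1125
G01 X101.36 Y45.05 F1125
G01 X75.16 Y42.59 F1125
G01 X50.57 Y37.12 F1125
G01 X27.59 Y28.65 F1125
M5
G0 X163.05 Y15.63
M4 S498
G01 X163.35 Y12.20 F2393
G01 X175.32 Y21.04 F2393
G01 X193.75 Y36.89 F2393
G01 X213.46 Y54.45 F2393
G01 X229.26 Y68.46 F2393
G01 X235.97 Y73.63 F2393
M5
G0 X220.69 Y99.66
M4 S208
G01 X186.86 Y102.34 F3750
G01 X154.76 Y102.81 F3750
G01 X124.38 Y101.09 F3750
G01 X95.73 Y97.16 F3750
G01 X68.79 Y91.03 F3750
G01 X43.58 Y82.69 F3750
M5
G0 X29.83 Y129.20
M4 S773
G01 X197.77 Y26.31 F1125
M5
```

<svg xmlns="http://www.w3.org/2000/svg" width="249.69mm" height="151.34mm" viewBox="0 0 249.69 151.34">
  <polyline points="189.60,116.96 158.58,110.40 129.16,106.84 101.36,106.29 75.16,108.75 50.57,114.22 27.59,122.69" fill="none" stroke="#008000"/>
  <polyline points="163.05,135.71 163.35,139.14 175.32,130.30 193.75,114.45 213.46,96.89 229.26,82.88 235.97,77.71" fill="none" stroke="#000000"/>
  <polyline points="220.69,51.68 186.86,49.00 154.76,48.53 124.38,50.25 95.73,54.18 68.79,60.31 43.58,68.65" fill="none" stroke="#ff0000"/>
  <polyline points="29.83,22.14 197.77,125.03" fill="none" stroke="#008000"/>
</svg>

Each laser-on run becomes one SVG element. Flip Y back into SVG space with y_svg = 151.34 − y_machine.

Run 1: S773 ⇒ cut layer `#008000`. The run is open, so emit a `<polyline>` with points (Y-flipped): 189.60,116.96 158.58,110.40 129.16,106.84 101.36,106.29 75.16,108.75 50.57,114.22 27.59,122.69.

Run 2: S498 ⇒ score layer `#000000`. The run is open, so emit a `<polyline>` with points (Y-flipped): 163.05,135.71 163.35,139.14 175.32,130.30 193.75,114.45 213.46,96.89 229.26,82.88 235.97,77.71.

Run 3: the run's S208 means `#ff0000` (engrave). The run is open, so emit a `<polyline>` with points (Y-flipped): 220.69,51.68 186.86,49.00 154.76,48.53 124.38,50.25 95.73,54.18 68.79,60.31 43.58,68.65.

Run 4: the run's S773 means `#008000` (cut). The run is open, so emit a `<polyline>` with points (Y-flipped): 29.83,22.14 197.77,125.03.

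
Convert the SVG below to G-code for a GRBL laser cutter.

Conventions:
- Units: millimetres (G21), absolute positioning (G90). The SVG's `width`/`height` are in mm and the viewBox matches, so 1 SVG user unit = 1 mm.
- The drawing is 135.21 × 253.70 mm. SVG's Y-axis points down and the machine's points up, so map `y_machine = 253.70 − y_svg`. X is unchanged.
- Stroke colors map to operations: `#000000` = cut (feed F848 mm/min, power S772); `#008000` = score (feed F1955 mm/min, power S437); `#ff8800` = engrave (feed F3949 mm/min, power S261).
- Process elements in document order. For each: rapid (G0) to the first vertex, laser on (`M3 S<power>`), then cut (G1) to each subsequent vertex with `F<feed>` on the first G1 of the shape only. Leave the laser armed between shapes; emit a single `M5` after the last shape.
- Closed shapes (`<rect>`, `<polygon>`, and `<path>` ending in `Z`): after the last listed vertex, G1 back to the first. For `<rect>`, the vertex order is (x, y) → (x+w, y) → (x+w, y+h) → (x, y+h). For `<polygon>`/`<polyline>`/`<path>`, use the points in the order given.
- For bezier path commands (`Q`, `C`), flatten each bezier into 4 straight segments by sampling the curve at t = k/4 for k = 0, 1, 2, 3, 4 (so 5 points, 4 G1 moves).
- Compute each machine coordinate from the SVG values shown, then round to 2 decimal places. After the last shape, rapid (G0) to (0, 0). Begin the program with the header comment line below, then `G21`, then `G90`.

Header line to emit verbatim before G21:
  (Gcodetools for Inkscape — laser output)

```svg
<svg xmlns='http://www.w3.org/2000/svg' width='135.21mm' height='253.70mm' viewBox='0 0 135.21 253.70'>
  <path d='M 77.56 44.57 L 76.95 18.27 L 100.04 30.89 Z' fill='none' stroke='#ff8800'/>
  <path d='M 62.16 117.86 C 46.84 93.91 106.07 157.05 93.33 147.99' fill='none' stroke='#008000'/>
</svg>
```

viewBox `0 0 135.21 253.70` with mm width/height → 1 unit = 1 mm. Flip: y_m = 253.70 − y_svg.

**Shape 1** — `<path>` regular polygon, stroke `#ff8800` → engrave (S261, F3949). Machine vertices: (77.56,209.13) → (76.95,235.43) → (100.04,222.81) → (77.56,209.13). Closed: final G1 returns to the first vertex.

**Shape 2** — `<path>` cubic bezier, stroke `#008000` → score (S437, F1955). Control points (SVG): P0=(62.16,117.86), P1=(46.84,93.91), P2=(106.07,157.05), P3=(93.33,147.99); sampled at t=k/4. Machine vertices: (62.16,135.84) → (62.36,139.96) → (76.78,126.36) → (91.68,109.96) → (93.33,105.71). Open path.

(Gcodetools for Inkscape — laser output)
G21
G90
G0 X77.56 Y209.13
M3 S261
G1 X76.95 Y235.43 F3949
G1 X100.04 Y222.81
G1 X77.56 Y209.13
G0 X62.16 Y135.84
M3 S437
G1 X62.36 Y139.96 F1955
G1 X76.78 Y126.36
G1 X91.68 Y109.96
G1 X93.33 Y105.71
M5
G0 X0.00 Y0.00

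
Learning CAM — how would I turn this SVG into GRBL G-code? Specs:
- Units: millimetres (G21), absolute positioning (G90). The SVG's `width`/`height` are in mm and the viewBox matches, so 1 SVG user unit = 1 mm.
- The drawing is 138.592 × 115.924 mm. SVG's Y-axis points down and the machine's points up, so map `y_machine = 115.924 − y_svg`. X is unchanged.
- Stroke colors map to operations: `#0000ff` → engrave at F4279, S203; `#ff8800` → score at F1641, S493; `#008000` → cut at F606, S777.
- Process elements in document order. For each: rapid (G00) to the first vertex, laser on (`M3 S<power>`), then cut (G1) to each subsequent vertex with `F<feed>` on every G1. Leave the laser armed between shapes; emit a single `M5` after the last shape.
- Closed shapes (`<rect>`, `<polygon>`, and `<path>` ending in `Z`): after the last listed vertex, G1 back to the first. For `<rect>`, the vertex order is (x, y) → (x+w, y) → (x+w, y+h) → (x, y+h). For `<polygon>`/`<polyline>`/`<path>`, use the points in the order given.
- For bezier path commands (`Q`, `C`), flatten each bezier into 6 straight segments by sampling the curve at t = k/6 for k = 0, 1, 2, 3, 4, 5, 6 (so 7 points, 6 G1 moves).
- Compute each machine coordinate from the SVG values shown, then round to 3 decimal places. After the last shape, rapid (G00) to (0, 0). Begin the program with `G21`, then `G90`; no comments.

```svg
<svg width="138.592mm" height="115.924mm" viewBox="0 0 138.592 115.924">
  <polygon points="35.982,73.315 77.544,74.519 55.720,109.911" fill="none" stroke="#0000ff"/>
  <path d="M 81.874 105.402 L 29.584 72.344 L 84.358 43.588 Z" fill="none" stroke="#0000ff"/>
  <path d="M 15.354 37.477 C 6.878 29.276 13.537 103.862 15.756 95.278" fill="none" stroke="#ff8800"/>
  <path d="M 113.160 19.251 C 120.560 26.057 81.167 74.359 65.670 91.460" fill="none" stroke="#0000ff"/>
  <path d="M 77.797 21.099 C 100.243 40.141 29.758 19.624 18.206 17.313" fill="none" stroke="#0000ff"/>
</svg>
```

Since the viewBox matches the mm dimensions, user units are millimetres directly. The only transform is the Y-flip y_m = 115.924 − y_svg.

Shape 1 is a regular polygon drawn with `<polygon>`. Its stroke #0000ff means engrave at S203, F4279. After flipping Y the toolpath is (35.982,42.609) → (77.544,41.405) → (55.720,6.013) → (35.982,42.609), returning to the start.

Shape 2 is a regular polygon drawn with `<path>`. Its stroke #0000ff means engrave at S203, F4279. After flipping Y the toolpath is (81.874,10.522) → (29.584,43.580) → (84.358,72.336) → (81.874,10.522), returning to the start.

Shape 3 is a cubic bezier drawn with `<path>`. Its stroke #ff8800 means score at S493, F1641. After flipping Y the toolpath is (15.354,78.447) → (12.287,76.417) → (11.198,65.199) → (11.544,49.403) → (12.782,33.639) → (14.367,22.517) → (15.756,20.646).

Shape 4 is a cubic bezier drawn with `<path>`. Its stroke #0000ff means engrave at S203, F4279. After flipping Y the toolpath is (113.160,96.673) → (113.288,90.149) → (107.580,78.727) → (98.001,64.429) → (86.514,49.273) → (75.083,35.278) → (65.670,24.464).

Shape 5 is a cubic bezier drawn with `<path>`. Its stroke #0000ff means engrave at S203, F4279. After flipping Y the toolpath is (77.797,94.825) → (81.979,88.333) → (74.891,86.830) → (60.751,88.711) → (43.778,92.371) → (28.190,96.206) → (18.206,98.611).

G21
G90
G00 X35.982 Y42.609
M3 S203
G1 X77.544 Y41.405 F4279
G1 X55.720 Y6.013 F4279
G1 X35.982 Y42.609 F4279
G00 X81.874 Y10.522
M3 S203
G1 X29.584 Y43.580 F4279
G1 X84.358 Y72.336 F4279
G1 X81.874 Y10.522 F4279
G00 X15.354 Y78.447
M3 S493
G1 X12.287 Y76.417 F1641
G1 X11.198 Y65.199 F1641
G1 X11.544 Y49.403 F1641
G1 X12.782 Y33.639 F1641
G1 X14.367 Y22.517 F1641
G1 X15.756 Y20.646 F1641
G00 X113.160 Y96.673
M3 S203
G1 X113.288 Y90.149 F4279
G1 X107.580 Y78.727 F4279
G1 X98.001 Y64.429 F4279
G1 X86.514 Y49.273 F4279
G1 X75.083 Y35.278 F4279
G1 X65.670 Y24.464 F4279
G00 X77.797 Y94.825
M3 S203
G1 X81.979 Y88.333 F4279
G1 X74.891 Y86.830 F4279
G1 X60.751 Y88.711 F4279
G1 X43.778 Y92.371 F4279
G1 X28.190 Y96.206 F4279
G1 X18.206 Y98.611 F4279
M5
G00 X0.000 Y0.000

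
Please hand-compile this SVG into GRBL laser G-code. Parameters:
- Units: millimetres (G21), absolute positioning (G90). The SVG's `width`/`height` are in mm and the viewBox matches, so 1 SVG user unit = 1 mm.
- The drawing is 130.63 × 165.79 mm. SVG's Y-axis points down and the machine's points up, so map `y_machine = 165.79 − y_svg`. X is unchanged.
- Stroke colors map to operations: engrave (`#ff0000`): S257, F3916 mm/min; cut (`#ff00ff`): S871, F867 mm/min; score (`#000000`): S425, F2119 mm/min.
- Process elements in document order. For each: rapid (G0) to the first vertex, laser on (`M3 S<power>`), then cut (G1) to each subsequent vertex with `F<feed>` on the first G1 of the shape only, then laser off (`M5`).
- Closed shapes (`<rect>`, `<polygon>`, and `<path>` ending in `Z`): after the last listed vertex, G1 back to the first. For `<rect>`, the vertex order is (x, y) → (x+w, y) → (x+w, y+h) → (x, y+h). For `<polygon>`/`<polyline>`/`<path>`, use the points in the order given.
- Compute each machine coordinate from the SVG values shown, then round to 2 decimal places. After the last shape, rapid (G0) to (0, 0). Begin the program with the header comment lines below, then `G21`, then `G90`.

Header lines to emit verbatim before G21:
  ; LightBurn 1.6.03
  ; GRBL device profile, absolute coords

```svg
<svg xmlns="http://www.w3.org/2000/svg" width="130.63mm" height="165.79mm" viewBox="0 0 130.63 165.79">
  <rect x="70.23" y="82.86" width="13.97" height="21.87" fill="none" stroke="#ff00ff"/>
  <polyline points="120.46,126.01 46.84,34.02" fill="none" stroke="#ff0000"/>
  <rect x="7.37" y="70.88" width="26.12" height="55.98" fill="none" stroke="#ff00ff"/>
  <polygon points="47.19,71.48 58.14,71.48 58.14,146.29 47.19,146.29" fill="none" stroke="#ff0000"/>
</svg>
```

1 u = 1 mm; y_m = 165.79 − y.

[1] `<rect>` rectangle, #ff00ff→cut S871 F867: (70.23,82.93) → (84.20,82.93) → (84.20,61.06) → (70.23,61.06) → (70.23,82.93) (closed)

[2] `<polyline>` line segment, #ff0000→engrave S257 F3916: (120.46,39.78) → (46.84,131.77)

[3] `<rect>` rectangle, #ff00ff→cut S871 F867: (7.37,94.91) → (33.49,94.91) → (33.49,38.93) → (7.37,38.93) → (7.37,94.91) (closed)

[4] `<polygon>` rectangle, #ff0000→engrave S257 F3916: (47.19,94.31) → (58.14,94.31) → (58.14,19.50) → (47.19,19.50) → (47.19,94.31) (closed)

; LightBurn 1.6.03
; GRBL device profile, absolute coords
G21
G90
G0 X70.23 Y82.93
M3 S871
G1 X84.20 Y82.93 F867
G1 X84.20 Y61.06
G1 X70.23 Y61.06
G1 X70.23 Y82.93
M5
G0 X120.46 Y39.78
M3 S257
G1 X46.84 Y131.77 F3916
M5
G0 X7.37 Y94.91
M3 S871
G1 X33.49 Y94.91 F867
G1 X33.49 Y38.93
G1 X7.37 Y38.93
G1 X7.37 Y94.91
M5
G0 X47.19 Y94.31
M3 S257
G1 X58.14 Y94.31 F3916
G1 X58.14 Y19.50
G1 X47.19 Y19.50
G1 X47.19 Y94.31
M5
G0 X0.00 Y0.00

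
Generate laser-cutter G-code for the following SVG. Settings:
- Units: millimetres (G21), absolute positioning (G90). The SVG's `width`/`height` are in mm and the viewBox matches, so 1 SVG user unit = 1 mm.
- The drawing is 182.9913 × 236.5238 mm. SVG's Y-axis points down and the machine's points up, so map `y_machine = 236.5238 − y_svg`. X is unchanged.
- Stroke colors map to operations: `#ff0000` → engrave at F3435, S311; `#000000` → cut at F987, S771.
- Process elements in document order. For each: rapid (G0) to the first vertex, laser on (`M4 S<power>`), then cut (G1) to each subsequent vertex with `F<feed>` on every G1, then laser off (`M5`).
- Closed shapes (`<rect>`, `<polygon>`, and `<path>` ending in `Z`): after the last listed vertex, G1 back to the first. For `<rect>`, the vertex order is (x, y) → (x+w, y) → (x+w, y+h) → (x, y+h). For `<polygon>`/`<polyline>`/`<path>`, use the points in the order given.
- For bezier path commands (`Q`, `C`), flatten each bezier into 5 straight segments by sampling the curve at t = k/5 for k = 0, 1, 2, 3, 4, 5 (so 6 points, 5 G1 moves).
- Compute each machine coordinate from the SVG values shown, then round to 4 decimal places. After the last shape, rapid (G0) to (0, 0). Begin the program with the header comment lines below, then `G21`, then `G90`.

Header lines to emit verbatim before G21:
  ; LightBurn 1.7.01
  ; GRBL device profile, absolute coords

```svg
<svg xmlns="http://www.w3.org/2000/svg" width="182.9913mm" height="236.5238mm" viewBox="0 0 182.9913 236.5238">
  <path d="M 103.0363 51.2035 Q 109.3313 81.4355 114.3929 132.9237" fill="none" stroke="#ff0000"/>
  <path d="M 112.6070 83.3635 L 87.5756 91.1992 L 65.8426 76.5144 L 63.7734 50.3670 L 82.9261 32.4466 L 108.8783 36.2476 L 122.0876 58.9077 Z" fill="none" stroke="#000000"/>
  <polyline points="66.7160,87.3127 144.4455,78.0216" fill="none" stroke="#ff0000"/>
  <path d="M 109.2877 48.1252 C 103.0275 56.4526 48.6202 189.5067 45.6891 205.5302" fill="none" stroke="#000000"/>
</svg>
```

; LightBurn 1.7.01
; GRBL device profile, absolute coords
G21
G90
G0 X103.0363 Y185.3203
M4 S311
G1 X105.5050 Y172.3773 F3435
G1 X107.8750 Y157.7337 F3435
G1 X110.1463 Y141.3897 F3435
G1 X112.3189 Y123.3451 F3435
G1 X114.3929 Y103.6001 F3435
M5
G0 X112.6070 Y153.1603
M4 S771
G1 X87.5756 Y145.3246 F987
G1 X65.8426 Y160.0094 F987
G1 X63.7734 Y186.1568 F987
G1 X82.9261 Y204.0772 F987
G1 X108.8783 Y200.2762 F987
G1 X122.0876 Y177.6161 F987
G1 X112.6070 Y153.1603 F987
M5
G0 X66.7160 Y149.2111
M4 S311
G1 X144.4455 Y158.5022 F3435
M5
G0 X109.2877 Y188.3986
M4 S771
G1 X100.5509 Y170.3690 F987
G1 X85.0407 Y134.0094 F987
G1 X67.5391 Y90.9240 F987
G1 X52.8279 Y52.7173 F987
G1 X45.6891 Y30.9936 F987
M5
G0 X0.0000 Y0.0000

viewBox `0 0 182.9913 236.5238` with mm width/height → 1 unit = 1 mm. Flip: y_m = 236.5238 − y_svg.

**Shape 1** — `<path>` quadratic bezier, stroke `#ff0000` → engrave (S311, F3435). Control points (SVG): P0=(103.0363,51.2035), P1=(109.3313,81.4355), P2=(114.3929,132.9237); sampled at t=k/5. Machine vertices: (103.0363,185.3203) → (105.5050,172.3773) → (107.8750,157.7337) → (110.1463,141.3897) → (112.3189,123.3451) → (114.3929,103.6001). Open path.

**Shape 2** — `<path>` regular polygon, stroke `#000000` → cut (S771, F987). Machine vertices: (112.6070,153.1603) → (87.5756,145.3246) → (65.8426,160.0094) → (63.7734,186.1568) → (82.9261,204.0772) → (108.8783,200.2762) → (122.0876,177.6161) → (112.6070,153.1603). Closed: final G1 returns to the first vertex.

**Shape 3** — `<polyline>` line segment, stroke `#ff0000` → engrave (S311, F3435). Machine vertices: (66.7160,149.2111) → (144.4455,158.5022). Open path.

**Shape 4** — `<path>` cubic bezier, stroke `#000000` → cut (S771, F987). Control points (SVG): P0=(109.2877,48.1252), P1=(103.0275,56.4526), P2=(48.6202,189.5067), P3=(45.6891,205.5302); sampled at t=k/5. Machine vertices: (109.2877,188.3986) → (100.5509,170.3690) → (85.0407,134.0094) → (67.5391,90.9240) → (52.8279,52.7173) → (45.6891,30.9936). Open path.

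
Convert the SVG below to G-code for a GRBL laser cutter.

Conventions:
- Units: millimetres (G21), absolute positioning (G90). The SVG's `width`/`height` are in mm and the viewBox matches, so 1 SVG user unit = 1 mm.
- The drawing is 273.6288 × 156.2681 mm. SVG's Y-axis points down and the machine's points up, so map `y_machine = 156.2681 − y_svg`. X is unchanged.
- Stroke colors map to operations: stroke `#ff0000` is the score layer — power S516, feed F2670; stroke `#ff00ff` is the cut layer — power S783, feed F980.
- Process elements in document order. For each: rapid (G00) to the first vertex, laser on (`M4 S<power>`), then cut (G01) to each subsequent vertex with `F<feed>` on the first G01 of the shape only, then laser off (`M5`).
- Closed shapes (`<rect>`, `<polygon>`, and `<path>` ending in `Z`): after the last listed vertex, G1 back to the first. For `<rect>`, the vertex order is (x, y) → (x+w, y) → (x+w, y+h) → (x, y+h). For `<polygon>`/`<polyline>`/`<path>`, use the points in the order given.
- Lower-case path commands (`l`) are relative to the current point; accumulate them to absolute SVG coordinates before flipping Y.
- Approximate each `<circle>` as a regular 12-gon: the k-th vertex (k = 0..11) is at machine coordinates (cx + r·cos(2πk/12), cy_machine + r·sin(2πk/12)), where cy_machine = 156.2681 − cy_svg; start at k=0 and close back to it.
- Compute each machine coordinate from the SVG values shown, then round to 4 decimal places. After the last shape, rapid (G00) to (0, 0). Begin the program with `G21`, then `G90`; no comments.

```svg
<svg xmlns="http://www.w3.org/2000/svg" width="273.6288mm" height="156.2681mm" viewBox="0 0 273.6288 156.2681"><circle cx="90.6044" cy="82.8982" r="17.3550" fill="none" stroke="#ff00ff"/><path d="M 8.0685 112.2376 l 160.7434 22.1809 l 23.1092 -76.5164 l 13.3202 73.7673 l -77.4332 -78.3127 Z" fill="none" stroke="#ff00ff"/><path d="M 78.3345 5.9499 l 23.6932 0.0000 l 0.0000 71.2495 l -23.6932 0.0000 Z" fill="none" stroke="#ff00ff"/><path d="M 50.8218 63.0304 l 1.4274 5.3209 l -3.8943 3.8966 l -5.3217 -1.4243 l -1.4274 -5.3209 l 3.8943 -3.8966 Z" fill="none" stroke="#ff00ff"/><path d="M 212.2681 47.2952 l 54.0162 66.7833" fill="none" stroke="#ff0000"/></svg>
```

G21
G90
G00 X107.9594 Y73.3699
M4 S783
G01 X105.6343 Y82.0474 F980
G01 X99.2819 Y88.3998
G01 X90.6044 Y90.7249
G01 X81.9269 Y88.3998
G01 X75.5745 Y82.0474
G01 X73.2494 Y73.3699
G01 X75.5745 Y64.6924
G01 X81.9269 Y58.3400
G01 X90.6044 Y56.0149
G01 X99.2819 Y58.3400
G01 X105.6343 Y64.6924
G01 X107.9594 Y73.3699
M5
G00 X8.0685 Y44.0305
M4 S783
G01 X168.8119 Y21.8496 F980
G01 X191.9211 Y98.3660
G01 X205.2413 Y24.5987
G01 X127.8081 Y102.9114
G01 X8.0685 Y44.0305
M5
G00 X78.3345 Y150.3182
M4 S783
G01 X102.0277 Y150.3182 F980
G01 X102.0277 Y79.0687
G01 X78.3345 Y79.0687
G01 X78.3345 Y150.3182
M5
G00 X50.8218 Y93.2377
M4 S783
G01 X52.2492 Y87.9168 F980
G01 X48.3549 Y84.0202
G01 X43.0332 Y85.4445
G01 X41.6058 Y90.7654
G01 X45.5001 Y94.6620
G01 X50.8218 Y93.2377
M5
G00 X212.2681 Y108.9729
M4 S516
G01 X266.2843 Y42.1896 F2670
M5
G00 X0.0000 Y0.0000

Since the viewBox matches the mm dimensions, user units are millimetres directly. The only transform is the Y-flip y_m = 156.2681 − y_svg.

Shape 1 is a circle drawn with `<circle>`. Its stroke #ff00ff means cut at S783, F980. After flipping Y the toolpath is (107.9594,73.3699) → (105.6343,82.0474) → (99.2819,88.3998) → (90.6044,90.7249) → (81.9269,88.3998) → (75.5745,82.0474) → (73.2494,73.3699) → (75.5745,64.6924) → (81.9269,58.3400) → (90.6044,56.0149) → (99.2819,58.3400) → (105.6343,64.6924) → (107.9594,73.3699), returning to the start.

Shape 2 is a closed polygon drawn with `<path>`. Its stroke #ff00ff means cut at S783, F980. After flipping Y the toolpath is (8.0685,44.0305) → (168.8119,21.8496) → (191.9211,98.3660) → (205.2413,24.5987) → (127.8081,102.9114) → (8.0685,44.0305), returning to the start.

Shape 3 is a rectangle drawn with `<path>`. Its stroke #ff00ff means cut at S783, F980. After flipping Y the toolpath is (78.3345,150.3182) → (102.0277,150.3182) → (102.0277,79.0687) → (78.3345,79.0687) → (78.3345,150.3182), returning to the start.

Shape 4 is a regular polygon drawn with `<path>`. Its stroke #ff00ff means cut at S783, F980. After flipping Y the toolpath is (50.8218,93.2377) → (52.2492,87.9168) → (48.3549,84.0202) → (43.0332,85.4445) → (41.6058,90.7654) → (45.5001,94.6620) → (50.8218,93.2377), returning to the start.

Shape 5 is a line segment drawn with `<path>`. Its stroke #ff0000 means score at S516, F2670. After flipping Y the toolpath is (212.2681,108.9729) → (266.2843,42.1896).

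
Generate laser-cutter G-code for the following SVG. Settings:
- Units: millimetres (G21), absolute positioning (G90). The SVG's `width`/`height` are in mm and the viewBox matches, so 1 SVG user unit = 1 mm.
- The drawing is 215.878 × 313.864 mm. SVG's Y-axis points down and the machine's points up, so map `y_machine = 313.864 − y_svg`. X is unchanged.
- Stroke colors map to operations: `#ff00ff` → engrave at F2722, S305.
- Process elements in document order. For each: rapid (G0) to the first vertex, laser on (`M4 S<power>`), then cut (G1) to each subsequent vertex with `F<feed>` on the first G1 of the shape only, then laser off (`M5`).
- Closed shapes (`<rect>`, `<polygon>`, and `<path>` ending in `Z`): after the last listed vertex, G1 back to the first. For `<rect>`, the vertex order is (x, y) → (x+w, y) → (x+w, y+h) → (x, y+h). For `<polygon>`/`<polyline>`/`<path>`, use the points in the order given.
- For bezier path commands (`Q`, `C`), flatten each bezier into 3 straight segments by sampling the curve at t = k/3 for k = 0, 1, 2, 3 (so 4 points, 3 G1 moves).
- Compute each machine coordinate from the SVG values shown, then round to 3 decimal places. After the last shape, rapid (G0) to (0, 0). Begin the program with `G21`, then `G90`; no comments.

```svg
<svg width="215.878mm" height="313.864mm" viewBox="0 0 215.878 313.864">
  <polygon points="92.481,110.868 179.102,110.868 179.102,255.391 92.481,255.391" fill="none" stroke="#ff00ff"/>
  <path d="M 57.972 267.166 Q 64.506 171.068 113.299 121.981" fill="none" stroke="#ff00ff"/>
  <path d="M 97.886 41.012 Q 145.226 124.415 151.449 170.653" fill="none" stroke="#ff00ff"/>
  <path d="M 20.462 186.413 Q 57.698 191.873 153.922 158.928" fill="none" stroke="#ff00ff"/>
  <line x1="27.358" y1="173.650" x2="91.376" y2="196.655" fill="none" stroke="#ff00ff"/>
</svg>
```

1 u = 1 mm; y_m = 313.864 − y.

[1] `<polygon>` rectangle, #ff00ff→engrave S305 F2722: (92.481,202.996) → (179.102,202.996) → (179.102,58.473) → (92.481,58.473) → (92.481,202.996) (closed)

[2] `<path>` quadratic bezier, #ff00ff→engrave S305 F2722: (57.972,46.698) → (67.023,105.540) → (85.466,153.935) → (113.299,191.883)

[3] `<path>` quadratic bezier, #ff00ff→engrave S305 F2722: (97.886,272.852) → (124.877,221.379) → (142.732,178.166) → (151.449,143.211)

[4] `<path>` quadratic bezier, #ff00ff→engrave S305 F2722: (20.462,127.451) → (51.840,128.078) → (96.327,137.240) → (153.922,154.936)

[5] `<line>` line segment, #ff00ff→engrave S305 F2722: (27.358,140.214) → (91.376,117.209)

G21
G90
G0 X92.481 Y202.996
M4 S305
G1 X179.102 Y202.996 F2722
G1 X179.102 Y58.473
G1 X92.481 Y58.473
G1 X92.481 Y202.996
M5
G0 X57.972 Y46.698
M4 S305
G1 X67.023 Y105.540 F2722
G1 X85.466 Y153.935
G1 X113.299 Y191.883
M5
G0 X97.886 Y272.852
M4 S305
G1 X124.877 Y221.379 F2722
G1 X142.732 Y178.166
G1 X151.449 Y143.211
M5
G0 X20.462 Y127.451
M4 S305
G1 X51.840 Y128.078 F2722
G1 X96.327 Y137.240
G1 X153.922 Y154.936
M5
G0 X27.358 Y140.214
M4 S305
G1 X91.376 Y117.209 F2722
M5
G0 X0.000 Y0.000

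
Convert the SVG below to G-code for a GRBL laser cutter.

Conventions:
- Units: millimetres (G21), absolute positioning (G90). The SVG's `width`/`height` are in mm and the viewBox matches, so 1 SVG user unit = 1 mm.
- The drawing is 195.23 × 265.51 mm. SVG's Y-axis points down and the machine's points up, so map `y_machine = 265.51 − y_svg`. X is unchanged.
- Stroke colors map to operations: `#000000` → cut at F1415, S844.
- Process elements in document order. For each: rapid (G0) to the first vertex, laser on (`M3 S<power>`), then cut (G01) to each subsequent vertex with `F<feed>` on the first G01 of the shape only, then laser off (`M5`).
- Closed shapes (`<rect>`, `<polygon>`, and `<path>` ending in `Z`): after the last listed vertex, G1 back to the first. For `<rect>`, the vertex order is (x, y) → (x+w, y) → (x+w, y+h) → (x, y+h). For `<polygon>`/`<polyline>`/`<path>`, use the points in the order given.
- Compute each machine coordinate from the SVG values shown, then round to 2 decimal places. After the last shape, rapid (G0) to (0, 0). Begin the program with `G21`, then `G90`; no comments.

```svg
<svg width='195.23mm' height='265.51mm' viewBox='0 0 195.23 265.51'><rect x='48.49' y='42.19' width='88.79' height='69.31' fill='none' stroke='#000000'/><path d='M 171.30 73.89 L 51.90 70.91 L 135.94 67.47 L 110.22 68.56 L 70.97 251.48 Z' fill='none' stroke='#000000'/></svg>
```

G21
G90
G0 X48.49 Y223.32
M3 S844
G01 X137.28 Y223.32 F1415
G01 X137.28 Y154.01
G01 X48.49 Y154.01
G01 X48.49 Y223.32
M5
G0 X171.30 Y191.62
M3 S844
G01 X51.90 Y194.60 F1415
G01 X135.94 Y198.04
G01 X110.22 Y196.95
G01 X70.97 Y14.03
G01 X171.30 Y191.62
M5
G0 X0.00 Y0.00

Since the viewBox matches the mm dimensions, user units are millimetres directly. The only transform is the Y-flip y_m = 265.51 − y_svg.

Shape 1 is a rectangle drawn with `<rect>`. Its stroke #000000 means cut at S844, F1415. After flipping Y the toolpath is (48.49,223.32) → (137.28,223.32) → (137.28,154.01) → (48.49,154.01) → (48.49,223.32), returning to the start.

Shape 2 is a closed polygon drawn with `<path>`. Its stroke #000000 means cut at S844, F1415. After flipping Y the toolpath is (171.30,191.62) → (51.90,194.60) → (135.94,198.04) → (110.22,196.95) → (70.97,14.03) → (171.30,191.62), returning to the start.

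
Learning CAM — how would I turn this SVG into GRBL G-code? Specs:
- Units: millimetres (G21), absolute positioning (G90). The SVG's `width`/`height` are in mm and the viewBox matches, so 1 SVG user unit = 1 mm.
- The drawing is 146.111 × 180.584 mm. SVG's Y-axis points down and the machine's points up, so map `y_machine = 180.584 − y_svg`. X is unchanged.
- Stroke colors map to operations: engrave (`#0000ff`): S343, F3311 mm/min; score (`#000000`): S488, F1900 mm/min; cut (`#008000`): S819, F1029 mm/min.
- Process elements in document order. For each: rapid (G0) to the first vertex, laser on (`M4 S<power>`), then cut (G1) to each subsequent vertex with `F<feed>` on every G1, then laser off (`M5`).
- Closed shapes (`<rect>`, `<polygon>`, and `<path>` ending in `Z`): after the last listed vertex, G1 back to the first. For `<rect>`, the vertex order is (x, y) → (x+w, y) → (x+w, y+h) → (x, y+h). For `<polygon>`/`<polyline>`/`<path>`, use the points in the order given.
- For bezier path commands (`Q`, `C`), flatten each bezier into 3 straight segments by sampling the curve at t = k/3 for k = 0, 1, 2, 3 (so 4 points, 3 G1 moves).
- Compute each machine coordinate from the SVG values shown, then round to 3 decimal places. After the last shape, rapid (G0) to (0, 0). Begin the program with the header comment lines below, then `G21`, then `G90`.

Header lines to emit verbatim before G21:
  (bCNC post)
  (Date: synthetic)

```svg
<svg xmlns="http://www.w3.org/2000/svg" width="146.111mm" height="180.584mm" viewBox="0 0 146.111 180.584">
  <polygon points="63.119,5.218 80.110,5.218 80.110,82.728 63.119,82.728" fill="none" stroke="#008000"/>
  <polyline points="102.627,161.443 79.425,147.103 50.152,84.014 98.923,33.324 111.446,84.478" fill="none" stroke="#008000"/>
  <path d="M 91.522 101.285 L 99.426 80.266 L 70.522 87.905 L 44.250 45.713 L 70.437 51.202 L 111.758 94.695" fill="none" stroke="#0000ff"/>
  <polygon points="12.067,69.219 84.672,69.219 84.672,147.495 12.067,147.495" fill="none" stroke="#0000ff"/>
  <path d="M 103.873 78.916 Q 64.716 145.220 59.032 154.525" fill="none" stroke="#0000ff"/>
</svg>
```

(bCNC post)
(Date: synthetic)
G21
G90
G0 X63.119 Y175.366
M4 S819
G1 X80.110 Y175.366 F1029
G1 X80.110 Y97.856 F1029
G1 X63.119 Y97.856 F1029
G1 X63.119 Y175.366 F1029
M5
G0 X102.627 Y19.141
M4 S819
G1 X79.425 Y33.481 F1029
G1 X50.152 Y96.570 F1029
G1 X98.923 Y147.260 F1029
G1 X111.446 Y96.106 F1029
M5
G0 X91.522 Y79.299
M4 S343
G1 X99.426 Y100.318 F3311
G1 X70.522 Y92.679 F3311
G1 X44.250 Y134.871 F3311
G1 X70.437 Y129.382 F3311
G1 X111.758 Y85.889 F3311
M5
G0 X12.067 Y111.365
M4 S343
G1 X84.672 Y111.365 F3311
G1 X84.672 Y33.089 F3311
G1 X12.067 Y33.089 F3311
G1 X12.067 Y111.365 F3311
M5
G0 X103.873 Y101.668
M4 S343
G1 X81.488 Y63.799 F3311
G1 X66.541 Y38.596 F3311
G1 X59.032 Y26.059 F3311
M5
G0 X0.000 Y0.000

viewBox `0 0 146.111 180.584` with mm width/height → 1 unit = 1 mm. Flip: y_m = 180.584 − y_svg.

**Shape 1** — `<polygon>` rectangle, stroke `#008000` → cut (S819, F1029). Machine vertices: (63.119,175.366) → (80.110,175.366) → (80.110,97.856) → (63.119,97.856) → (63.119,175.366). Closed: final G1 returns to the first vertex.

**Shape 2** — `<polyline>` open polyline, stroke `#008000` → cut (S819, F1029). Machine vertices: (102.627,19.141) → (79.425,33.481) → (50.152,96.570) → (98.923,147.260) → (111.446,96.106). Open path.

**Shape 3** — `<path>` open polyline, stroke `#0000ff` → engrave (S343, F3311). Machine vertices: (91.522,79.299) → (99.426,100.318) → (70.522,92.679) → (44.250,134.871) → (70.437,129.382) → (111.758,85.889). Open path.

**Shape 4** — `<polygon>` rectangle, stroke `#0000ff` → engrave (S343, F3311). Machine vertices: (12.067,111.365) → (84.672,111.365) → (84.672,33.089) → (12.067,33.089) → (12.067,111.365). Closed: final G1 returns to the first vertex.

**Shape 5** — `<path>` quadratic bezier, stroke `#0000ff` → engrave (S343, F3311). Control points (SVG): P0=(103.873,78.916), P1=(64.716,145.220), P2=(59.032,154.525); sampled at t=k/3. Machine vertices: (103.873,101.668) → (81.488,63.799) → (66.541,38.596) → (59.032,26.059). Open path.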